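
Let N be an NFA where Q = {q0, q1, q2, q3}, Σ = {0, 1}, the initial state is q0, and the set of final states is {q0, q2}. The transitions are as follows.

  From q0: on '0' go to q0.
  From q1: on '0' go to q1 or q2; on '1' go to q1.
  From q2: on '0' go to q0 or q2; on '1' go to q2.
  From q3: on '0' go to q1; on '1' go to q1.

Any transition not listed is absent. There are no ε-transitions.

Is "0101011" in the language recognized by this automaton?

Start in {q0}.
Read '0': q0→{q0}; now {q0}.
Read '1': q0→∅; now ∅.
The set is empty and remains empty for the remaining 5 symbols.
The final set ∅ contains no accepting state.

No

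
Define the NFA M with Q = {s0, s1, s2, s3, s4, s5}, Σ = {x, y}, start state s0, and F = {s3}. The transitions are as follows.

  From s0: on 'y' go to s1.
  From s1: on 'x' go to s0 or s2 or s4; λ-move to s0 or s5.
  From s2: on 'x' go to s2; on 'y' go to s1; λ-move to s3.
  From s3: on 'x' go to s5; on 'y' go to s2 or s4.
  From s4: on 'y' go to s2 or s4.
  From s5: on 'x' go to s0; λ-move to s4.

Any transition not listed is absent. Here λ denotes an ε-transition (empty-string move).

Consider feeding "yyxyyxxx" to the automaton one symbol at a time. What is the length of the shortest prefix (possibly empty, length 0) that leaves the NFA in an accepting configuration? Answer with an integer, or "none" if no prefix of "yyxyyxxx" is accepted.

2

Start in {s0}.
Read 'y': s0→{s1}; union {s1}; ε-closure = {s0, s1, s4, s5}.
Read 'y': s0→{s1}, s1→∅, s4→{s2, s4}, s5→∅; union {s1, s2, s4}; ε-closure = {s0, s1, s2, s3, s4, s5}.
None of the earlier sets intersect F, but {s0, s1, s2, s3, s4, s5} does.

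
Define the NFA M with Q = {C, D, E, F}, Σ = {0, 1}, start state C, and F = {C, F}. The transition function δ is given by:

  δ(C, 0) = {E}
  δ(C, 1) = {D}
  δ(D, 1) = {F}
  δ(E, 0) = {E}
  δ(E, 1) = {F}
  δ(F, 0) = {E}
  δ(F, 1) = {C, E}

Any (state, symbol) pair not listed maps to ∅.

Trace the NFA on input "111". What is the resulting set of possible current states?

{C, E}

Start in {C}.
Read '1': C→{D}; now {D}.
Read '1': D→{F}; now {F}.
Read '1': F→{C, E}; now {C, E}.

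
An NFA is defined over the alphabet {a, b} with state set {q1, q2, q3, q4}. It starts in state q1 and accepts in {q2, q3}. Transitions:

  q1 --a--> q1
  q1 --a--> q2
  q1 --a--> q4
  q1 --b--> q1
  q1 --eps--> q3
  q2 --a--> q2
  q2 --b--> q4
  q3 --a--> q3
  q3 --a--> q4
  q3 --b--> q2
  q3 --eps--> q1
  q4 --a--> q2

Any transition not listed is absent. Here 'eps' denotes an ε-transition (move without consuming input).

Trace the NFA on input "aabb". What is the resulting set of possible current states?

Start: ε-closure({q1}) = {q1, q3}.
Read 'a': q1→{q1, q2, q4}, q3→{q3, q4}; now {q1, q2, q3, q4}.
Read 'a': q1→{q1, q2, q4}, q2→{q2}, q3→{q3, q4}, q4→{q2}; now {q1, q2, q3, q4}.
Read 'b': q1→{q1}, q2→{q4}, q3→{q2}, q4→∅; union {q1, q2, q4}; ε-closure = {q1, q2, q3, q4}.
Read 'b': q1→{q1}, q2→{q4}, q3→{q2}, q4→∅; union {q1, q2, q4}; ε-closure = {q1, q2, q3, q4}.

{q1, q2, q3, q4}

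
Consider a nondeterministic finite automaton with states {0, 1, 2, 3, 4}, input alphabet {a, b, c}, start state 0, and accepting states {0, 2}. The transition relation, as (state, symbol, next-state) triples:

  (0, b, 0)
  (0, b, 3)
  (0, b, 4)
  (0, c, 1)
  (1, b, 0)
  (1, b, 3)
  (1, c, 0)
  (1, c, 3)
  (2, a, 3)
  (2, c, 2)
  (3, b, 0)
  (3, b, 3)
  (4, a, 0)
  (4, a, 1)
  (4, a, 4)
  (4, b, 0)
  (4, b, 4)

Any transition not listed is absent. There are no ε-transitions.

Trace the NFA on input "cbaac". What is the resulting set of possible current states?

∅

Start in {0}.
Read 'c': {0} → {1}.
Read 'b': {1} → {0, 3}.
Read 'a': {0, 3} → ∅.
The set is empty and remains empty for the remaining 2 symbols.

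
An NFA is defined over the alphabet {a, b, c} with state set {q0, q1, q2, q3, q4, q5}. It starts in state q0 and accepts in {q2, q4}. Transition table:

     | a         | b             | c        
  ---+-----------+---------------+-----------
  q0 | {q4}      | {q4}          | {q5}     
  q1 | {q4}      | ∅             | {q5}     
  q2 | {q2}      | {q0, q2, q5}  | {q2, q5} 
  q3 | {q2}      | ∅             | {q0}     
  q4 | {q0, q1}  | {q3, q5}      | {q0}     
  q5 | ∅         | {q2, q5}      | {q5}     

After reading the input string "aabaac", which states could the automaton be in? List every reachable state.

{q0}

Start in {q0}.
Read 'a': q0→{q4}; now {q4}.
Read 'a': q4→{q0, q1}; now {q0, q1}.
Read 'b': q0→{q4}, q1→∅; now {q4}.
Read 'a': q4→{q0, q1}; now {q0, q1}.
Read 'a': q0→{q4}, q1→{q4}; now {q4}.
Read 'c': q4→{q0}; now {q0}.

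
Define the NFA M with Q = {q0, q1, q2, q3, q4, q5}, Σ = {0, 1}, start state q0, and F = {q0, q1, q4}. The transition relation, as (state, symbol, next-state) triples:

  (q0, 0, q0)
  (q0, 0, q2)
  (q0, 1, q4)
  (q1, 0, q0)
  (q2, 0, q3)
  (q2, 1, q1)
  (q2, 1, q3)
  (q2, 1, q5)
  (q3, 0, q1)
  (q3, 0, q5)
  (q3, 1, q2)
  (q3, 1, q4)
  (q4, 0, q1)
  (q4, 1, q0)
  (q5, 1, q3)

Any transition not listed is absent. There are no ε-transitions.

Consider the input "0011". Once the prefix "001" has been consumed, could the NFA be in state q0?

No

Start in {q0}.
Read '0': {q0} → {q0, q2}.
Read '0': {q0, q2} → {q0, q2, q3}.
Read '1': {q0, q2, q3} → {q1, q2, q3, q4, q5}.
State q0 is not in {q1, q2, q3, q4, q5}.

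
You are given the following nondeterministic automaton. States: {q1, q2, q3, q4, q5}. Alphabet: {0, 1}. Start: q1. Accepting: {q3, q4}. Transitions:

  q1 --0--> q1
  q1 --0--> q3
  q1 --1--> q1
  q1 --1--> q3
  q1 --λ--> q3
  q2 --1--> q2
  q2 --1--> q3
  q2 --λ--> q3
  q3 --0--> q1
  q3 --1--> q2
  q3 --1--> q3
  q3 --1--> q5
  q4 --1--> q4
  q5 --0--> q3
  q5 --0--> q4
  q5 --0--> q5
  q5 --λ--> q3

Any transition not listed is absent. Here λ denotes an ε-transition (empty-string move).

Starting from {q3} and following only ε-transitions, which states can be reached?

{q3}

Begin with {q3}.
No ε-moves leave this set, so the closure equals the set itself.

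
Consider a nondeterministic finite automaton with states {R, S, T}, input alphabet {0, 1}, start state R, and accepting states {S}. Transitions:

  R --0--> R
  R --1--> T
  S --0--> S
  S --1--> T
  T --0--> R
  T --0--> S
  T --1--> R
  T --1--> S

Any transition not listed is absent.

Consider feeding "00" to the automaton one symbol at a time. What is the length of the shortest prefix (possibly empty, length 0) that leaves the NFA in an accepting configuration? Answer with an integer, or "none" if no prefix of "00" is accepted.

Start in {R}.
Read '0': {R} → {R}.
Read '0': {R} → {R}.
No reachable set along the way intersects F.

none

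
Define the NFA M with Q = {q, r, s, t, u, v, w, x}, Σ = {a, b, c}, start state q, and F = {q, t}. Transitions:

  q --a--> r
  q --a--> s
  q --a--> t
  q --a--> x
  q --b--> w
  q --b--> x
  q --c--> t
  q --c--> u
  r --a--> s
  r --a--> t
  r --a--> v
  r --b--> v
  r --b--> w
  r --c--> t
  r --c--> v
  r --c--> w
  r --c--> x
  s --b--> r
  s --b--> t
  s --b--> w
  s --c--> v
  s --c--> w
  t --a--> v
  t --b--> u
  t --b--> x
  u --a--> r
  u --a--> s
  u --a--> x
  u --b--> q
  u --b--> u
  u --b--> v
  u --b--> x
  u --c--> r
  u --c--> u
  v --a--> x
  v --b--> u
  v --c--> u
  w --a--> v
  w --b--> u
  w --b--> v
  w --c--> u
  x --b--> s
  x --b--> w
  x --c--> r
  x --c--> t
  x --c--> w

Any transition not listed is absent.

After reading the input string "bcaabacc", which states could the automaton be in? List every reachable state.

{r, t, u, v, w, x}

Start in {q}.
Read 'b': {q} → {w, x}.
Read 'c': {w, x} → {r, t, u, w}.
Read 'a': {r, t, u, w} → {r, s, t, v, x}.
Read 'a': {r, s, t, v, x} → {s, t, v, x}.
Read 'b': {s, t, v, x} → {r, s, t, u, w, x}.
Read 'a': {r, s, t, u, w, x} → {r, s, t, v, x}.
Read 'c': {r, s, t, v, x} → {r, t, u, v, w, x}.
Read 'c': {r, t, u, v, w, x} → {r, t, u, v, w, x}.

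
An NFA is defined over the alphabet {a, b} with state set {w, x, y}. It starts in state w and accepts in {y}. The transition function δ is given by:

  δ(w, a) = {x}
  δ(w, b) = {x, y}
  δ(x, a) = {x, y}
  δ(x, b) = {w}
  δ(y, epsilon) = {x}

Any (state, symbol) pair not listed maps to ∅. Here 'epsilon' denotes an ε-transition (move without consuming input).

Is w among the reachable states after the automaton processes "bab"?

Yes

Start in {w}.
Read 'b': {w} → {x, y}.
Read 'a': {x, y} → {x, y}.
Read 'b': {x, y} → {w}.
State w is in {w}.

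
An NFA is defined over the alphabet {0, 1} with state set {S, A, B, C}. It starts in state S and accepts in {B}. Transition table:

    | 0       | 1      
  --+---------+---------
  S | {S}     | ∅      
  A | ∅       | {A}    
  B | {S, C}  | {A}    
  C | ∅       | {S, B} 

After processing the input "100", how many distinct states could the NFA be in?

0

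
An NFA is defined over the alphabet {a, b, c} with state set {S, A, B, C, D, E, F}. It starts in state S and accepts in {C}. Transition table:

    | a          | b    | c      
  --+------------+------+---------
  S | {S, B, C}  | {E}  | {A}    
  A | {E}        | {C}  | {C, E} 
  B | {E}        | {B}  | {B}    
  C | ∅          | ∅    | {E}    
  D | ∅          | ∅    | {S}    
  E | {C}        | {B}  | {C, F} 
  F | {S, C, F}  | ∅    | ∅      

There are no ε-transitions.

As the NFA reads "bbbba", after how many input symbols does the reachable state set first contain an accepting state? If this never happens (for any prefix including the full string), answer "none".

Start in {S}.
Read 'b': S→{E}; now {E}.
Read 'b': E→{B}; now {B}.
Read 'b': B→{B}; now {B}.
Read 'b': B→{B}; now {B}.
Read 'a': B→{E}; now {E}.
No reachable set along the way intersects F.

none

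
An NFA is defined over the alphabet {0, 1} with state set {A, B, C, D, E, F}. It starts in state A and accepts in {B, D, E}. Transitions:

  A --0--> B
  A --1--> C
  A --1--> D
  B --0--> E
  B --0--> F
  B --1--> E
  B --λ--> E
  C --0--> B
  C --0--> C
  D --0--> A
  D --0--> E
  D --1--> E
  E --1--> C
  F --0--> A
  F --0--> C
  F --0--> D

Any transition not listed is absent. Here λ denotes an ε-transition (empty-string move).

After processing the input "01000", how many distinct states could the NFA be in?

6

Start in {A}.
Read '0': A→{B}; union {B}; ε-closure = {B, E}.
Read '1': B→{E}, E→{C}; now {C, E}.
Read '0': C→{B, C}, E→∅; union {B, C}; ε-closure = {B, C, E}.
Read '0': B→{E, F}, C→{B, C}, E→∅; now {B, C, E, F}.
Read '0': B→{E, F}, C→{B, C}, E→∅, F→{A, C, D}; now {A, B, C, D, E, F}.
That set has 6 states.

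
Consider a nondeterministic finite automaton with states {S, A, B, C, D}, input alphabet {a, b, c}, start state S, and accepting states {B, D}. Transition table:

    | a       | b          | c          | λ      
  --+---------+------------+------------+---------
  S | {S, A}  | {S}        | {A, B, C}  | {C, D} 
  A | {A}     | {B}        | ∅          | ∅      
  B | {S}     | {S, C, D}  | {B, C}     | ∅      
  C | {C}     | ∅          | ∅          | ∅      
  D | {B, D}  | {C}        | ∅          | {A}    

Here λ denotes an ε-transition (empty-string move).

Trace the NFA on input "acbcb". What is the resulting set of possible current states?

Start: ε-closure({S}) = {S, A, C, D}.
Read 'a': {S, A, C, D} → {S, A, B, C, D}.
Read 'c': {S, A, B, C, D} → {A, B, C}.
Read 'b': {A, B, C} → {S, A, B, C, D}.
Read 'c': {S, A, B, C, D} → {A, B, C}.
Read 'b': {A, B, C} → {S, A, B, C, D}.

{S, A, B, C, D}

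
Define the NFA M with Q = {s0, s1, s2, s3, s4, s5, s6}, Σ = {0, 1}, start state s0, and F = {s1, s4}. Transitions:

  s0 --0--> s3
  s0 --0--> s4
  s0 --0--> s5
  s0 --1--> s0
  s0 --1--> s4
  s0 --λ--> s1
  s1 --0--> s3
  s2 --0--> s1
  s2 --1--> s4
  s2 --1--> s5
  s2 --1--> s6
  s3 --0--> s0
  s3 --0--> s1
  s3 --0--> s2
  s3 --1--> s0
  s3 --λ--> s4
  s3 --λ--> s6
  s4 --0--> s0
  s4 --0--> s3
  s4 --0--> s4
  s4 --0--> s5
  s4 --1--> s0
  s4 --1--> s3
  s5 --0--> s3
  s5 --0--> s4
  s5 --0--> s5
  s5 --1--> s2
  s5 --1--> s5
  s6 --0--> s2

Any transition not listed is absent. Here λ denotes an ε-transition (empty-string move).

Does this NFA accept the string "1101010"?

Yes

Start: ε-closure({s0}) = {s0, s1}.
Read '1': s0→{s0, s4}, s1→∅; union {s0, s4}; ε-closure = {s0, s1, s4}.
Read '1': s0→{s0, s4}, s1→∅, s4→{s0, s3}; union {s0, s3, s4}; ε-closure = {s0, s1, s3, s4, s6}.
Read '0': s0→{s3, s4, s5}, s1→{s3}, s3→{s0, s1, s2}, s4→{s0, s3, s4, s5}, s6→{s2}; union {s0, s1, s2, s3, s4, s5}; ε-closure = {s0, s1, s2, s3, s4, s5, s6}.
Read '1': s0→{s0, s4}, s1→∅, s2→{s4, s5, s6}, s3→{s0}, s4→{s0, s3}, s5→{s2, s5}, s6→∅; union {s0, s2, s3, s4, s5, s6}; ε-closure = {s0, s1, s2, s3, s4, s5, s6}.
Read '0': s0→{s3, s4, s5}, s1→{s3}, s2→{s1}, s3→{s0, s1, s2}, s4→{s0, s3, s4, s5}, s5→{s3, s4, s5}, s6→{s2}; union {s0, s1, s2, s3, s4, s5}; ε-closure = {s0, s1, s2, s3, s4, s5, s6}.
Read '1': s0→{s0, s4}, s1→∅, s2→{s4, s5, s6}, s3→{s0}, s4→{s0, s3}, s5→{s2, s5}, s6→∅; union {s0, s2, s3, s4, s5, s6}; ε-closure = {s0, s1, s2, s3, s4, s5, s6}.
Read '0': s0→{s3, s4, s5}, s1→{s3}, s2→{s1}, s3→{s0, s1, s2}, s4→{s0, s3, s4, s5}, s5→{s3, s4, s5}, s6→{s2}; union {s0, s1, s2, s3, s4, s5}; ε-closure = {s0, s1, s2, s3, s4, s5, s6}.
The final set {s0, s1, s2, s3, s4, s5, s6} contains the accepting states s1, s4.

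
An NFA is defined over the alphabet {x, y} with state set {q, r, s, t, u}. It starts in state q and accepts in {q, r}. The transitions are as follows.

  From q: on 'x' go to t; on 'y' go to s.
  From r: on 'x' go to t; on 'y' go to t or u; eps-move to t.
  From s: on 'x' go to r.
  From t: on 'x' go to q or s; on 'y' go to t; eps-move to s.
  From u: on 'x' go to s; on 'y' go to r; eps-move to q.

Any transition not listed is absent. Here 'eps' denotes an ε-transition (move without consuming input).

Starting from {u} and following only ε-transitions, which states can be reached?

Begin with {u}.
ε-move u → q; add q.

{q, u}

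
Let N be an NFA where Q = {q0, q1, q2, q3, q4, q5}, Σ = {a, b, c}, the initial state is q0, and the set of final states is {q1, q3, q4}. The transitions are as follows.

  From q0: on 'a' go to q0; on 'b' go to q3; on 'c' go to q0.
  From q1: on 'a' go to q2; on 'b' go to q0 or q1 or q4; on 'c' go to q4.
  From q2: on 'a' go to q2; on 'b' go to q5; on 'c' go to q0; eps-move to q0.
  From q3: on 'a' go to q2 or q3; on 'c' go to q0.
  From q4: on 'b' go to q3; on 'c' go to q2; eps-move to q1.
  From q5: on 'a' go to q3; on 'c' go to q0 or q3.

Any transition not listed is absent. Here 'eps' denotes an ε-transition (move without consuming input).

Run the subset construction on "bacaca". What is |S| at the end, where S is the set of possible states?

1

Start in {q0}.
Read 'b': {q0} → {q3}.
Read 'a': {q3} → {q0, q2, q3}.
Read 'c': {q0, q2, q3} → {q0}.
Read 'a': {q0} → {q0}.
Read 'c': {q0} → {q0}.
Read 'a': {q0} → {q0}.
That set has 1 state.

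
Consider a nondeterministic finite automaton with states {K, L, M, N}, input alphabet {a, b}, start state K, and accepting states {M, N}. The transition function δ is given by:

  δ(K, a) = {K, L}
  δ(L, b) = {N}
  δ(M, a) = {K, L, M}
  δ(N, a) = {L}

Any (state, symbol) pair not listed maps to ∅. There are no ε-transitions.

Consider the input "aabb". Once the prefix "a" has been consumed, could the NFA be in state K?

Yes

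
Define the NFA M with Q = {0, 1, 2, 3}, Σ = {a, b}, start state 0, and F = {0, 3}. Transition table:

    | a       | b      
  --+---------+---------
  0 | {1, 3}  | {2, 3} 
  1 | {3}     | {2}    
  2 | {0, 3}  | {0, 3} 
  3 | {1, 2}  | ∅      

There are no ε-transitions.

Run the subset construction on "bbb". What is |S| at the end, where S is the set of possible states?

2

Start in {0}.
Read 'b': {0} → {2, 3}.
Read 'b': {2, 3} → {0, 3}.
Read 'b': {0, 3} → {2, 3}.
That set has 2 states.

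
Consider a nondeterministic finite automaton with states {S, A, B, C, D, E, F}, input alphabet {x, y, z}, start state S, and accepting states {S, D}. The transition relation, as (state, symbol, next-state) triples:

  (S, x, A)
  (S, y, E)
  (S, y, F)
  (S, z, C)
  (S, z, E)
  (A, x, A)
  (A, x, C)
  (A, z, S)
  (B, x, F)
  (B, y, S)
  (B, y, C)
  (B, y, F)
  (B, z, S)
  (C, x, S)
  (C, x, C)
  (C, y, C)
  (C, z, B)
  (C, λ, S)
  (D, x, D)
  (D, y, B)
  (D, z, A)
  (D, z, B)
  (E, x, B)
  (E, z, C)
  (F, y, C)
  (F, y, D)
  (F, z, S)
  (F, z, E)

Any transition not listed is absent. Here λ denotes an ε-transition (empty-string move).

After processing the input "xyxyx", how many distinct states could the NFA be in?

0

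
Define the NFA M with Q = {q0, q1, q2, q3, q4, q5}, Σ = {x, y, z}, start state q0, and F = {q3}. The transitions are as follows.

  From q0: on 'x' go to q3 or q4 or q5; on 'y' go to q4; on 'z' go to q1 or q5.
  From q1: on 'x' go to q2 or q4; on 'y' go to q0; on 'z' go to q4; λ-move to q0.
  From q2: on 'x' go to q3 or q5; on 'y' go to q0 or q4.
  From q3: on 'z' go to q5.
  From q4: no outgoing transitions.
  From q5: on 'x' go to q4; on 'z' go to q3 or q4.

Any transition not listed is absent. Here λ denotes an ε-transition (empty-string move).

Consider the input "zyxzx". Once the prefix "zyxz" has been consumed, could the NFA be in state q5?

Start in {q0}.
Read 'z': q0→{q1, q5}; union {q1, q5}; ε-closure = {q0, q1, q5}.
Read 'y': q0→{q4}, q1→{q0}, q5→∅; now {q0, q4}.
Read 'x': q0→{q3, q4, q5}, q4→∅; now {q3, q4, q5}.
Read 'z': q3→{q5}, q4→∅, q5→{q3, q4}; now {q3, q4, q5}.
State q5 is in {q3, q4, q5}.

Yes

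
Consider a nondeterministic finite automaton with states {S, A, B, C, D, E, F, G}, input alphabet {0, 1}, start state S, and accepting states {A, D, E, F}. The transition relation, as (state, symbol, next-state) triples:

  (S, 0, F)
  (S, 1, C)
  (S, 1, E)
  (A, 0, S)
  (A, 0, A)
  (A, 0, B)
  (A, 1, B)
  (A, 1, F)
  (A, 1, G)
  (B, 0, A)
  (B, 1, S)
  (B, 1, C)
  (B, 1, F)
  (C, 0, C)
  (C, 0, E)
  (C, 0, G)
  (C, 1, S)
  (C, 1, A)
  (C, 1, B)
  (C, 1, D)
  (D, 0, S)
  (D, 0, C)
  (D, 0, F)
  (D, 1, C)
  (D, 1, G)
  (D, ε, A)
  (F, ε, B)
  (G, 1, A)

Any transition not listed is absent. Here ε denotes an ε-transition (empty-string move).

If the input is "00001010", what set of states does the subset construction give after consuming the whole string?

{S, A, B, C, E, F, G}

Start in {S}.
Read '0': {S} → {B, F}.
Read '0': {B, F} → {A}.
Read '0': {A} → {S, A, B}.
Read '0': {S, A, B} → {S, A, B, F}.
Read '1': {S, A, B, F} → {S, B, C, E, F, G}.
Read '0': {S, B, C, E, F, G} → {A, B, C, E, F, G}.
Read '1': {A, B, C, E, F, G} → {S, A, B, C, D, F, G}.
Read '0': {S, A, B, C, D, F, G} → {S, A, B, C, E, F, G}.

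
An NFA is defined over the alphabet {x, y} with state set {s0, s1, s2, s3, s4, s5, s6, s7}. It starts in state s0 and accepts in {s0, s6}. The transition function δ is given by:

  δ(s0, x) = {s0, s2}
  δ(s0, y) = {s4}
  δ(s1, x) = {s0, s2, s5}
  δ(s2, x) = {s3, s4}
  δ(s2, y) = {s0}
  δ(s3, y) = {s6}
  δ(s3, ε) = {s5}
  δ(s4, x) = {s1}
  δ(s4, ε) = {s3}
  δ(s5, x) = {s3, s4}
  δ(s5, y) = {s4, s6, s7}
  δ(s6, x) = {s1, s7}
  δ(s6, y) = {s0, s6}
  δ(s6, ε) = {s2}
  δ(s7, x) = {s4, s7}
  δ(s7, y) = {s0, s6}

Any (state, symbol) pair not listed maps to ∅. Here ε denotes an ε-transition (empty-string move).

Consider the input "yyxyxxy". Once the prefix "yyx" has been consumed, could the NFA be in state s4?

Start in {s0}.
Read 'y': {s0} → {s3, s4, s5}.
Read 'y': {s3, s4, s5} → {s2, s3, s4, s5, s6, s7}.
Read 'x': {s2, s3, s4, s5, s6, s7} → {s1, s3, s4, s5, s7}.
State s4 is in {s1, s3, s4, s5, s7}.

Yes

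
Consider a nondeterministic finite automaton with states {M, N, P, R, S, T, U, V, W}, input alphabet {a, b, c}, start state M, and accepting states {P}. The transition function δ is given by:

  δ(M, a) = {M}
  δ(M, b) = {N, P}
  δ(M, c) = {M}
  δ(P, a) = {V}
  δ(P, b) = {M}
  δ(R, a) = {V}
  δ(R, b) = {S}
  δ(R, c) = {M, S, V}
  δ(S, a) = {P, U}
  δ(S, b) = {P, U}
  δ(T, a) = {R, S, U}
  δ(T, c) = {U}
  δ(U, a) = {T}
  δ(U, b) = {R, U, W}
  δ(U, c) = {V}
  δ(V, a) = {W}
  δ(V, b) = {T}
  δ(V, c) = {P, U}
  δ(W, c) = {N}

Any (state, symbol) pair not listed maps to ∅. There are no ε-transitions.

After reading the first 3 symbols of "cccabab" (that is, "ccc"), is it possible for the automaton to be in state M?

Start in {M}.
Read 'c': {M} → {M}.
Read 'c': {M} → {M}.
Read 'c': {M} → {M}.
State M is in {M}.

Yes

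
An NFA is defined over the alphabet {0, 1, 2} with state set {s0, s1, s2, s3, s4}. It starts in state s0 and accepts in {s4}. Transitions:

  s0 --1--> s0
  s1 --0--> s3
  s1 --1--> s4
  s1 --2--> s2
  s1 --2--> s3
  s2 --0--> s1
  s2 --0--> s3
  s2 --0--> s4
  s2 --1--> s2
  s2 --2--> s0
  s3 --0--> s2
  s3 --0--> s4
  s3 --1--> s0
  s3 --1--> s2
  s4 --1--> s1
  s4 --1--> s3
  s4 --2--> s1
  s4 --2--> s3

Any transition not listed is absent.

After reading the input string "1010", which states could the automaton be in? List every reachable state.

Start in {s0}.
Read '1': {s0} → {s0}.
Read '0': {s0} → ∅.
The set is empty and remains empty for the remaining 2 symbols.

∅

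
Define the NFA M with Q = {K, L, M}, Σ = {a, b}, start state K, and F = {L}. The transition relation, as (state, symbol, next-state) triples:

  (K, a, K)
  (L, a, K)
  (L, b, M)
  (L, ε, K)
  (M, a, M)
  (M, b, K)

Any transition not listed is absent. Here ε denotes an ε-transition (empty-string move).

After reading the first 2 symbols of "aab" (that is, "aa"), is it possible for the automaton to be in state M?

No

Start in {K}.
Read 'a': {K} → {K}.
Read 'a': {K} → {K}.
State M is not in {K}.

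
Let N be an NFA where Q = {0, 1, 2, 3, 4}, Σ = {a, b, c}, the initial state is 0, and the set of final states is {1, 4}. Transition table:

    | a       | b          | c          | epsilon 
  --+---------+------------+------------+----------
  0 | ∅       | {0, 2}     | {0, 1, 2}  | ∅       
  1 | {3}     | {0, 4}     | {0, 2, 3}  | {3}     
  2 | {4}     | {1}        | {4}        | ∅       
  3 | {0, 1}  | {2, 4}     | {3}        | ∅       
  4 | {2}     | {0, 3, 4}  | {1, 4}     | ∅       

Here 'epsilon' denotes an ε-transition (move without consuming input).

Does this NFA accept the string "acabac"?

Start in {0}.
Read 'a': {0} → ∅.
The set is empty and remains empty for the remaining 5 symbols.
The final set ∅ contains no accepting state.

No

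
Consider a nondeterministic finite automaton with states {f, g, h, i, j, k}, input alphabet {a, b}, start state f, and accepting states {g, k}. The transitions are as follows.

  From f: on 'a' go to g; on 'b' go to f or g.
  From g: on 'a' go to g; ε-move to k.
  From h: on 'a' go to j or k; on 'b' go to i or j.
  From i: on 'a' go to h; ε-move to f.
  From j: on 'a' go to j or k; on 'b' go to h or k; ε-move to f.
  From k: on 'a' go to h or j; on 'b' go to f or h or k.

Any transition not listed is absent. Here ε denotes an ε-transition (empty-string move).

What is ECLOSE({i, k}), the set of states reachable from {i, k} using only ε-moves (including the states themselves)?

Begin with {i, k}.
ε-move i → f; add f.

{f, i, k}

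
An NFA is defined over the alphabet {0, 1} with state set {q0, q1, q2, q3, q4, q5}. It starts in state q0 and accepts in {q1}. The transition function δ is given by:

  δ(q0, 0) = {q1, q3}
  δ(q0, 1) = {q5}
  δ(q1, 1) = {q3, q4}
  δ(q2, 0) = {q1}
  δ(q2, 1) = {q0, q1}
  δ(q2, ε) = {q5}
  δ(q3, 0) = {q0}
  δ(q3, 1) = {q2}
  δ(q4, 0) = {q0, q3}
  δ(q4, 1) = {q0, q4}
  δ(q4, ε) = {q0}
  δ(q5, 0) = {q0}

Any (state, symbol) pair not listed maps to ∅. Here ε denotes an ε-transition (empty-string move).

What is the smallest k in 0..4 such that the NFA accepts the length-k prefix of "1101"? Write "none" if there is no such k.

none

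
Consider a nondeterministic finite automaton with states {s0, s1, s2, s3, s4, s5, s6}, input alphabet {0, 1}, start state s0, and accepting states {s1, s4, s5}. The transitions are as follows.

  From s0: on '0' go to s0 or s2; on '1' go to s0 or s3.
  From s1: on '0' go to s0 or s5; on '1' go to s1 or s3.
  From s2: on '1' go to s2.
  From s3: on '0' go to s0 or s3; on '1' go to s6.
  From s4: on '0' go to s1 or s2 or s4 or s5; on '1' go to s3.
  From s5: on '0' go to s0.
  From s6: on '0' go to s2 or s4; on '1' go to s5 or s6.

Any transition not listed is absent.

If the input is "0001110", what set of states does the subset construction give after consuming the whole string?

Start in {s0}.
Read '0': s0→{s0, s2}; now {s0, s2}.
Read '0': s0→{s0, s2}, s2→∅; now {s0, s2}.
Read '0': s0→{s0, s2}, s2→∅; now {s0, s2}.
Read '1': s0→{s0, s3}, s2→{s2}; now {s0, s2, s3}.
Read '1': s0→{s0, s3}, s2→{s2}, s3→{s6}; now {s0, s2, s3, s6}.
Read '1': s0→{s0, s3}, s2→{s2}, s3→{s6}, s6→{s5, s6}; now {s0, s2, s3, s5, s6}.
Read '0': s0→{s0, s2}, s2→∅, s3→{s0, s3}, s5→{s0}, s6→{s2, s4}; now {s0, s2, s3, s4}.

{s0, s2, s3, s4}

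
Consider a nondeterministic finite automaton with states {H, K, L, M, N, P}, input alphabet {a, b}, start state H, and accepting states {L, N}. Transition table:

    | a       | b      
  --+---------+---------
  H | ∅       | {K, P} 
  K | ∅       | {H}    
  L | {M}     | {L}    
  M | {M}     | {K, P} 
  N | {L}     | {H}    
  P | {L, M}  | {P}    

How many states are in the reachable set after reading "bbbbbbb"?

Start in {H}.
Read 'b': H→{K, P}; now {K, P}.
Read 'b': K→{H}, P→{P}; now {H, P}.
Read 'b': H→{K, P}, P→{P}; now {K, P}.
Read 'b': K→{H}, P→{P}; now {H, P}.
Read 'b': H→{K, P}, P→{P}; now {K, P}.
Read 'b': K→{H}, P→{P}; now {H, P}.
Read 'b': H→{K, P}, P→{P}; now {K, P}.
That set has 2 states.

2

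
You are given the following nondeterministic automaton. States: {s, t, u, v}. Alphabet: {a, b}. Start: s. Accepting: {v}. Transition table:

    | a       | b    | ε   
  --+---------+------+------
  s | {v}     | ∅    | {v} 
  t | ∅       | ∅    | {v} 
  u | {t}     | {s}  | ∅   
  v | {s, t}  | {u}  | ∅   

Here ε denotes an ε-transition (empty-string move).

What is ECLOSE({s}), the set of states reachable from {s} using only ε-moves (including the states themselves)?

{s, v}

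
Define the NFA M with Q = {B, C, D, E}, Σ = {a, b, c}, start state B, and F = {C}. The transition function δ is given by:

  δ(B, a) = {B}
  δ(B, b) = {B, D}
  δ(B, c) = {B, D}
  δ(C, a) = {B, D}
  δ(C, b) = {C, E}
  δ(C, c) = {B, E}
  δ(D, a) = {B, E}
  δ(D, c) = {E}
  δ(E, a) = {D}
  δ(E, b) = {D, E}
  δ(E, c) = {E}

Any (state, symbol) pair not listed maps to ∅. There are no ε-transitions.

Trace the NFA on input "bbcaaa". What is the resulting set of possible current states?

{B, D, E}

Start in {B}.
Read 'b': {B} → {B, D}.
Read 'b': {B, D} → {B, D}.
Read 'c': {B, D} → {B, D, E}.
Read 'a': {B, D, E} → {B, D, E}.
Read 'a': {B, D, E} → {B, D, E}.
Read 'a': {B, D, E} → {B, D, E}.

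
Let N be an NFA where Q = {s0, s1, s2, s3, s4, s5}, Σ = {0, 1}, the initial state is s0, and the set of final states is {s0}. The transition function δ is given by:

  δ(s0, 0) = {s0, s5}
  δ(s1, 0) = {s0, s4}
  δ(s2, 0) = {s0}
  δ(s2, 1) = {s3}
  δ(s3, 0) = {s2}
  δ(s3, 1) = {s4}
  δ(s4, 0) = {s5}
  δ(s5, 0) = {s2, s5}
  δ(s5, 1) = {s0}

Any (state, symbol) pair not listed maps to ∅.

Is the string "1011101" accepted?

Start in {s0}.
Read '1': {s0} → ∅.
The set is empty and remains empty for the remaining 6 symbols.
The final set ∅ contains no accepting state.

No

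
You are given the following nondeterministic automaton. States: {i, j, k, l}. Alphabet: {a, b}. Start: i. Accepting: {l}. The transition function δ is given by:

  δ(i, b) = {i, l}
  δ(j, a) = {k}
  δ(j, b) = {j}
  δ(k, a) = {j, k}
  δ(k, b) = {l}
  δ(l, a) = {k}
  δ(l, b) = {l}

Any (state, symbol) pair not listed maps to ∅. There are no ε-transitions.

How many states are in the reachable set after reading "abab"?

0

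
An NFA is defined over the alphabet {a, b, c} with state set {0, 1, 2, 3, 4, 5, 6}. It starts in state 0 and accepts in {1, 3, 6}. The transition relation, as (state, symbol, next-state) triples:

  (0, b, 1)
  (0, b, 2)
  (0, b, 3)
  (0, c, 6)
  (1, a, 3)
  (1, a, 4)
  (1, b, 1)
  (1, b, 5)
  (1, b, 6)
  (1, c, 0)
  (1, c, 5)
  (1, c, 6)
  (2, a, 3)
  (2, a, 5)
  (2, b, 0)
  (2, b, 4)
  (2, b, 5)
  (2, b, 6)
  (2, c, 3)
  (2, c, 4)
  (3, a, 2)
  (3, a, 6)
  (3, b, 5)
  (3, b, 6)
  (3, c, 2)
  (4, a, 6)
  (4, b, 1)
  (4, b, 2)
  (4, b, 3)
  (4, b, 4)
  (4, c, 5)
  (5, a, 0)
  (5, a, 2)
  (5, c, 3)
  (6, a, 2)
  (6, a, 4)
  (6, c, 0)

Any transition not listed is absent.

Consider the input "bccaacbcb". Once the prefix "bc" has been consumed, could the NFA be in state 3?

Start in {0}.
Read 'b': 0→{1, 2, 3}; now {1, 2, 3}.
Read 'c': 1→{0, 5, 6}, 2→{3, 4}, 3→{2}; now {0, 2, 3, 4, 5, 6}.
State 3 is in {0, 2, 3, 4, 5, 6}.

Yes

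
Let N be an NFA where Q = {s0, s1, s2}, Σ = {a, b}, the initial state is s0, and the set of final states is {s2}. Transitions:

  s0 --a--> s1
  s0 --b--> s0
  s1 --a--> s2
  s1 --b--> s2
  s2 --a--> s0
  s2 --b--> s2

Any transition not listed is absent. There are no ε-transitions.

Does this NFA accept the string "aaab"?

No

Start in {s0}.
Read 'a': {s0} → {s1}.
Read 'a': {s1} → {s2}.
Read 'a': {s2} → {s0}.
Read 'b': {s0} → {s0}.
The final set {s0} contains no accepting state.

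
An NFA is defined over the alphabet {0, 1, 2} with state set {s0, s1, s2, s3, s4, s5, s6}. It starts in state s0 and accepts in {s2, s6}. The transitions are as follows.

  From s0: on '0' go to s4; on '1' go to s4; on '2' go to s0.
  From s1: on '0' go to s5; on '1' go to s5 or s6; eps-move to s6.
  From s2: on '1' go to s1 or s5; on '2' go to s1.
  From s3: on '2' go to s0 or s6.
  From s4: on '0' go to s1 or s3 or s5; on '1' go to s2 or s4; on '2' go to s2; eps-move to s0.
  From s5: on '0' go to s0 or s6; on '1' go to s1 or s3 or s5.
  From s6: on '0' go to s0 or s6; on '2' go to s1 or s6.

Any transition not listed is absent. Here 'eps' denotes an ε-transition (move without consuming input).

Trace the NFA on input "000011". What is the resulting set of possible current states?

Start in {s0}.
Read '0': s0→{s4}; union {s4}; ε-closure = {s0, s4}.
Read '0': s0→{s4}, s4→{s1, s3, s5}; union {s1, s3, s4, s5}; ε-closure = {s0, s1, s3, s4, s5, s6}.
Read '0': s0→{s4}, s1→{s5}, s3→∅, s4→{s1, s3, s5}, s5→{s0, s6}, s6→{s0, s6}; now {s0, s1, s3, s4, s5, s6}.
Read '0': s0→{s4}, s1→{s5}, s3→∅, s4→{s1, s3, s5}, s5→{s0, s6}, s6→{s0, s6}; now {s0, s1, s3, s4, s5, s6}.
Read '1': s0→{s4}, s1→{s5, s6}, s3→∅, s4→{s2, s4}, s5→{s1, s3, s5}, s6→∅; union {s1, s2, s3, s4, s5, s6}; ε-closure = {s0, s1, s2, s3, s4, s5, s6}.
Read '1': s0→{s4}, s1→{s5, s6}, s2→{s1, s5}, s3→∅, s4→{s2, s4}, s5→{s1, s3, s5}, s6→∅; union {s1, s2, s3, s4, s5, s6}; ε-closure = {s0, s1, s2, s3, s4, s5, s6}.

{s0, s1, s2, s3, s4, s5, s6}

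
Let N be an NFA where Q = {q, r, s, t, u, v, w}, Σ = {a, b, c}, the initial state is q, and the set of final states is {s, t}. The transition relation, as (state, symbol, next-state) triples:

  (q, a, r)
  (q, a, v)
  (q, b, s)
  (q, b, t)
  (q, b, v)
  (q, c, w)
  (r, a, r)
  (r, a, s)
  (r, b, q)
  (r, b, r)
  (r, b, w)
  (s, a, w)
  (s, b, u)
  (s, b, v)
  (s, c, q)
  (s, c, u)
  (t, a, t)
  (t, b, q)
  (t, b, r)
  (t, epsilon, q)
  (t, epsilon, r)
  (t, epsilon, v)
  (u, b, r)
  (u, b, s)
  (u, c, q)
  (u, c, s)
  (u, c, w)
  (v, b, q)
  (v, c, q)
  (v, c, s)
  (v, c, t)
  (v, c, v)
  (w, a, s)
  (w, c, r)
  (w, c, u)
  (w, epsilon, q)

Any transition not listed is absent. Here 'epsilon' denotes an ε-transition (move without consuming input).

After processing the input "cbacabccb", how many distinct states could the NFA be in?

7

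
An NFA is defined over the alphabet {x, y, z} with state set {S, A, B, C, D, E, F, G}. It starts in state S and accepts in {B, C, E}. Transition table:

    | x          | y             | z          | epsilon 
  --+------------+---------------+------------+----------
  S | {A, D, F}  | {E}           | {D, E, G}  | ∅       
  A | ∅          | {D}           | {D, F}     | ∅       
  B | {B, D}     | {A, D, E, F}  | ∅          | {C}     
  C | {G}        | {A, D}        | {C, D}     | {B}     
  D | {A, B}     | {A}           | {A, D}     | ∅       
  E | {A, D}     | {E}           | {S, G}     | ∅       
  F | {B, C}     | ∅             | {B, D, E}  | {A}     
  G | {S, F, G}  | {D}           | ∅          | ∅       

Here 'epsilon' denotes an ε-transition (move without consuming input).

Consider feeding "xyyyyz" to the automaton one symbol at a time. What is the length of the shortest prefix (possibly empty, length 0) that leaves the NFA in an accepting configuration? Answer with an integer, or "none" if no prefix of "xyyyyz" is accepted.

none

Start in {S}.
Read 'x': {S} → {A, D, F}.
Read 'y': {A, D, F} → {A, D}.
Read 'y': {A, D} → {A, D}.
Read 'y': {A, D} → {A, D}.
Read 'y': {A, D} → {A, D}.
Read 'z': {A, D} → {A, D, F}.
No reachable set along the way intersects F.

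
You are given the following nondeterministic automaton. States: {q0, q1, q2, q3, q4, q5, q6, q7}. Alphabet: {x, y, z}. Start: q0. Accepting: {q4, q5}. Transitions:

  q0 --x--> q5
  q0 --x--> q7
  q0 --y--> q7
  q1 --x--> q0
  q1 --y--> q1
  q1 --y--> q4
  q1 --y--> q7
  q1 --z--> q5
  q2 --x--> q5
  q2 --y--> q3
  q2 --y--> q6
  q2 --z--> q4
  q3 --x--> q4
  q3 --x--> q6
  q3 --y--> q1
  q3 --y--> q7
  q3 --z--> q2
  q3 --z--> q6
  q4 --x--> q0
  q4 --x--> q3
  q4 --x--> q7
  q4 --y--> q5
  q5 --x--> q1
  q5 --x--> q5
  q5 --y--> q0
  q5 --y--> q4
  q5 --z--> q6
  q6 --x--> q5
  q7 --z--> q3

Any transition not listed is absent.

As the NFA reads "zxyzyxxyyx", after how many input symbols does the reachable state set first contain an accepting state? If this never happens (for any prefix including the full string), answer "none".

none

Start in {q0}.
Read 'z': q0→∅; now ∅.
The set is empty and remains empty for the remaining 9 symbols.
No reachable set along the way intersects F.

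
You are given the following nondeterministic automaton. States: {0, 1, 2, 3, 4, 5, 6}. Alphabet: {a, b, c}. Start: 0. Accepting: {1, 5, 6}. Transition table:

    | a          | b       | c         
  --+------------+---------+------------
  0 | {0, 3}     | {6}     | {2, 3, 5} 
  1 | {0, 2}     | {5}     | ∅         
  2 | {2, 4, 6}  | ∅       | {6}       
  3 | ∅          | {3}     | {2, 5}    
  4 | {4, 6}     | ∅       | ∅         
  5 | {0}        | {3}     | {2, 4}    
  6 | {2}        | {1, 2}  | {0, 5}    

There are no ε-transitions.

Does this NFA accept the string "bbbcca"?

No

Start in {0}.
Read 'b': {0} → {6}.
Read 'b': {6} → {1, 2}.
Read 'b': {1, 2} → {5}.
Read 'c': {5} → {2, 4}.
Read 'c': {2, 4} → {6}.
Read 'a': {6} → {2}.
The final set {2} contains no accepting state.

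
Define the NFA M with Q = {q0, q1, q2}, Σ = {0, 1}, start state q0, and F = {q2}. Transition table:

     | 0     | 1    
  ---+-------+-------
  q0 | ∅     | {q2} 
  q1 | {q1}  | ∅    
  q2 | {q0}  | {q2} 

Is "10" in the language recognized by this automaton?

Start in {q0}.
Read '1': {q0} → {q2}.
Read '0': {q2} → {q0}.
The final set {q0} contains no accepting state.

No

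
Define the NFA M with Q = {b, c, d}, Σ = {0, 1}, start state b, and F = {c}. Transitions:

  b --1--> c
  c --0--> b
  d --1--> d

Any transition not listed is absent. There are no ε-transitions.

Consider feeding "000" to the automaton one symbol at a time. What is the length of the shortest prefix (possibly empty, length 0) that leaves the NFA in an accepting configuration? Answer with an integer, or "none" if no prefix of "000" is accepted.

Start in {b}.
Read '0': {b} → ∅.
The set is empty and remains empty for the remaining 2 symbols.
No reachable set along the way intersects F.

none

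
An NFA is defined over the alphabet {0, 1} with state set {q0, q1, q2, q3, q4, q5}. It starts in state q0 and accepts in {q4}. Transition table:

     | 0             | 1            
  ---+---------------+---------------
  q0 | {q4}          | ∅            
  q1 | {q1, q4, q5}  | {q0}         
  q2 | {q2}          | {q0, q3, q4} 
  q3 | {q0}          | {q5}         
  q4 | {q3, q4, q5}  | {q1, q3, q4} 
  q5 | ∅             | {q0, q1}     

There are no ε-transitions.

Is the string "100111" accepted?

Start in {q0}.
Read '1': {q0} → ∅.
The set is empty and remains empty for the remaining 5 symbols.
The final set ∅ contains no accepting state.

No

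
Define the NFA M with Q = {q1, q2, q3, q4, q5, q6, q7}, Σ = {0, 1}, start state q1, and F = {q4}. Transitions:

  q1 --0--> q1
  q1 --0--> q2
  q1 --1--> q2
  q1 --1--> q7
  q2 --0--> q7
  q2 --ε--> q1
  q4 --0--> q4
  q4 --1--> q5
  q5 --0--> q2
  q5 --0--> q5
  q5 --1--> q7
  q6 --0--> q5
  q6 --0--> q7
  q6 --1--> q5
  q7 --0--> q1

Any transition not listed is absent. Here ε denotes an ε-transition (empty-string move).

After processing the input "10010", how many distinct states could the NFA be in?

Start in {q1}.
Read '1': {q1} → {q1, q2, q7}.
Read '0': {q1, q2, q7} → {q1, q2, q7}.
Read '0': {q1, q2, q7} → {q1, q2, q7}.
Read '1': {q1, q2, q7} → {q1, q2, q7}.
Read '0': {q1, q2, q7} → {q1, q2, q7}.
That set has 3 states.

3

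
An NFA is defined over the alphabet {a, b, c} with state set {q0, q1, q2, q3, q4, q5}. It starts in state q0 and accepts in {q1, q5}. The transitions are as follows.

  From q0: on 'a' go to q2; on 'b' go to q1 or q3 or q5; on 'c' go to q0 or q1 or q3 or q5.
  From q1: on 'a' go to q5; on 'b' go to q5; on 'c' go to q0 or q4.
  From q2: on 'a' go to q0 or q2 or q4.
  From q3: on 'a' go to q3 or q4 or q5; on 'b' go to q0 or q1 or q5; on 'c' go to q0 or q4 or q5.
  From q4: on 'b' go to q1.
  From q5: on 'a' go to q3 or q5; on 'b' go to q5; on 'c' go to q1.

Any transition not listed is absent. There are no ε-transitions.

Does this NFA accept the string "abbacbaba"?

No

Start in {q0}.
Read 'a': {q0} → {q2}.
Read 'b': {q2} → ∅.
The set is empty and remains empty for the remaining 7 symbols.
The final set ∅ contains no accepting state.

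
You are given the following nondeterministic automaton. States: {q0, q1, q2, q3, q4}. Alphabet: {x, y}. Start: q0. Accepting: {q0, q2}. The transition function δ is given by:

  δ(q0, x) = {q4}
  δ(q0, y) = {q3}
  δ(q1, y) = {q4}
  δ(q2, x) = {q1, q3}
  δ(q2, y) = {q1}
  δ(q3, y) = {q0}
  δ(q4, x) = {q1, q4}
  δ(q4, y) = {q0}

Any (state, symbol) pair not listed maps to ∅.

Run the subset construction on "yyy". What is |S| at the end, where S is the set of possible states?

Start in {q0}.
Read 'y': q0→{q3}; now {q3}.
Read 'y': q3→{q0}; now {q0}.
Read 'y': q0→{q3}; now {q3}.
That set has 1 state.

1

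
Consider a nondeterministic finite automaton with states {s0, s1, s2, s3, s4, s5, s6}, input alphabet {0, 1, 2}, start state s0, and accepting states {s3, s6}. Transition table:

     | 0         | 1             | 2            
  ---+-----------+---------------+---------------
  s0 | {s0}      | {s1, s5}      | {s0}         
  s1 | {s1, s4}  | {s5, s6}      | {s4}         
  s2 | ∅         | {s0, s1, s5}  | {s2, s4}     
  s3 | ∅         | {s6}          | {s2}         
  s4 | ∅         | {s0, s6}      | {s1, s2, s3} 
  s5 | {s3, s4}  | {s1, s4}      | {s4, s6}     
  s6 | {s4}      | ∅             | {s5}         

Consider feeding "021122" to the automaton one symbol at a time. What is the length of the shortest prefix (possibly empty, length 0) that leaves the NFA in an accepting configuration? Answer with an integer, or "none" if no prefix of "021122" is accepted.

4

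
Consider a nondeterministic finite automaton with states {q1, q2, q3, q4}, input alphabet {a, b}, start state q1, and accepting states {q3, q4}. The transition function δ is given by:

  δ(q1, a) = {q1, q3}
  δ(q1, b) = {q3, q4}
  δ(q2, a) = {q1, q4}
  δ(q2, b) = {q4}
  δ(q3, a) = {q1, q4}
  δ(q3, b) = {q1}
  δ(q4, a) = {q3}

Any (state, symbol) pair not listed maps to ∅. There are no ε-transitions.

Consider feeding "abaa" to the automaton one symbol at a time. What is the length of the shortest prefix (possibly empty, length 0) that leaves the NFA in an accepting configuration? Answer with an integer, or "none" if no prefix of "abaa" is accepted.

1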